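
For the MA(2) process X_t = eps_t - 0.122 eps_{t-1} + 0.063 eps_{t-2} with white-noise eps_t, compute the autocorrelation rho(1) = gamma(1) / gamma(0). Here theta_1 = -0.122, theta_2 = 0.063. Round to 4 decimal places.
\rho(1) = -0.1273

For an MA(q) process with theta_0 = 1, the autocovariance is
  gamma(k) = sigma^2 * sum_{i=0..q-k} theta_i * theta_{i+k},
and rho(k) = gamma(k) / gamma(0). Sigma^2 cancels.
  numerator   = (1)*(-0.122) + (-0.122)*(0.063) = -0.129686.
  denominator = (1)^2 + (-0.122)^2 + (0.063)^2 = 1.018853.
  rho(1) = -0.129686 / 1.018853 = -0.1273.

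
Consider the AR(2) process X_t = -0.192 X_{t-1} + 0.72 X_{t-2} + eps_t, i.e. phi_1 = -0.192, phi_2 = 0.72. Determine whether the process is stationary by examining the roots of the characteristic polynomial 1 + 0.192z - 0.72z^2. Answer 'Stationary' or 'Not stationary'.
\text{Stationary}

The AR(p) characteristic polynomial is P(z) = 1 + 0.192z - 0.72z^2.
Stationarity requires all roots to lie outside the unit circle, i.e. |z| > 1 for every root.
Set 1 + (0.192) z + (-0.72) z^2 = 0, i.e. a z^2 + b z + c = 0 with a = -0.72, b = 0.192, c = 1.
Discriminant D = b^2 - 4ac = (0.192)^2 - 4*(-0.72)*1 = 0.036864 - (-2.88) = 2.916864.
D >= 0, so the roots are real: z = (-b +/- sqrt(D)) / (2a) = (-0.192 +/- 1.707883) / (-1.44).
  z_1 = (-0.192 + 1.707883) / (-1.44) = -1.0527,   |z_1| = 1.0527.
  z_2 = (-0.192 - 1.707883) / (-1.44) = 1.3194,   |z_2| = 1.3194.
Moduli of all roots: 1.0527, 1.3194.
All moduli strictly greater than 1? Yes.
Verdict: Stationary.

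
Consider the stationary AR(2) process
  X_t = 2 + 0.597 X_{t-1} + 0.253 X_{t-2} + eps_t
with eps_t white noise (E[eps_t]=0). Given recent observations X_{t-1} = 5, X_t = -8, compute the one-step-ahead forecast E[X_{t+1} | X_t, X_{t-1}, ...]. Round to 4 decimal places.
E[X_{t+1} \mid \mathcal F_t] = -1.5110

For an AR(p) model X_t = c + sum_i phi_i X_{t-i} + eps_t, the
one-step-ahead conditional mean is
  E[X_{t+1} | X_t, ...] = c + sum_i phi_i X_{t+1-i}.
Substitute known values:
  E[X_{t+1} | ...] = 2 + (0.597) * (-8) + (0.253) * (5)
                   = -1.5110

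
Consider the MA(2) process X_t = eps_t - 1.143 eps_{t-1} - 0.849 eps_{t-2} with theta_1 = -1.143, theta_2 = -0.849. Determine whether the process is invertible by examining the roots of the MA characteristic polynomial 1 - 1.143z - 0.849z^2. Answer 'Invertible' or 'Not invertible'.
\text{Not invertible}

The MA(q) characteristic polynomial is P(z) = 1 - 1.143z - 0.849z^2.
Invertibility requires all roots to lie outside the unit circle, i.e. |z| > 1 for every root.
Set 1 + (-1.143) z + (-0.849) z^2 = 0, i.e. a z^2 + b z + c = 0 with a = -0.849, b = -1.143, c = 1.
Discriminant D = b^2 - 4ac = (-1.143)^2 - 4*(-0.849)*1 = 1.306449 - (-3.396) = 4.702449.
D >= 0, so the roots are real: z = (-b +/- sqrt(D)) / (2a) = (1.143 +/- 2.168513) / (-1.698).
  z_1 = (1.143 + 2.168513) / (-1.698) = -1.9502,   |z_1| = 1.9502.
  z_2 = (1.143 - 2.168513) / (-1.698) = 0.604,   |z_2| = 0.604.
Moduli of all roots: 1.9502, 0.6040.
All moduli strictly greater than 1? No.
Verdict: Not invertible.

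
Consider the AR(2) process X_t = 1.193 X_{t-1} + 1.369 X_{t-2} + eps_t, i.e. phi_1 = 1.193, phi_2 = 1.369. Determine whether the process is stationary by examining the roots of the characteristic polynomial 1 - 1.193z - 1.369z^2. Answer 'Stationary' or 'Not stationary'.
\text{Not stationary}

The AR(p) characteristic polynomial is P(z) = 1 - 1.193z - 1.369z^2.
Stationarity requires all roots to lie outside the unit circle, i.e. |z| > 1 for every root.
Set 1 + (-1.193) z + (-1.369) z^2 = 0, i.e. a z^2 + b z + c = 0 with a = -1.369, b = -1.193, c = 1.
Discriminant D = b^2 - 4ac = (-1.193)^2 - 4*(-1.369)*1 = 1.423249 - (-5.476) = 6.899249.
D >= 0, so the roots are real: z = (-b +/- sqrt(D)) / (2a) = (1.193 +/- 2.626642) / (-2.738).
  z_1 = (1.193 + 2.626642) / (-2.738) = -1.395,   |z_1| = 1.395.
  z_2 = (1.193 - 2.626642) / (-2.738) = 0.5236,   |z_2| = 0.5236.
Moduli of all roots: 1.3950, 0.5236.
All moduli strictly greater than 1? No.
Verdict: Not stationary.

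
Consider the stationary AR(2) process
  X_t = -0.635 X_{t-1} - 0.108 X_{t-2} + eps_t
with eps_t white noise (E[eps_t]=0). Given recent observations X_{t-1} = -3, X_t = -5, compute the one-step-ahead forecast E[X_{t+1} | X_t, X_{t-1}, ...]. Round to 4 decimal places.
E[X_{t+1} \mid \mathcal F_t] = 3.4990

For an AR(p) model X_t = c + sum_i phi_i X_{t-i} + eps_t, the
one-step-ahead conditional mean is
  E[X_{t+1} | X_t, ...] = c + sum_i phi_i X_{t+1-i}.
Substitute known values:
  E[X_{t+1} | ...] = (-0.635) * (-5) + (-0.108) * (-3)
                   = 3.4990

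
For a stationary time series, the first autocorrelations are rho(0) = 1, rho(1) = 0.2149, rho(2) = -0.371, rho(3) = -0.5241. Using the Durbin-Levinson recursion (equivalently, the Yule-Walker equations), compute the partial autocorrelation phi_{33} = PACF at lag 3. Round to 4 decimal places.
\phi_{33} = -0.4090

The PACF at lag k is phi_{kk}, the last component of the solution
to the Yule-Walker system G_k phi = r_k where
  (G_k)_{ij} = rho(|i - j|), (r_k)_i = rho(i), i,j = 1..k.
Equivalently, Durbin-Levinson gives phi_{kk} iteratively:
  phi_{11} = rho(1)
  phi_{kk} = [rho(k) - sum_{j=1..k-1} phi_{k-1,j} rho(k-j)]
            / [1 - sum_{j=1..k-1} phi_{k-1,j} rho(j)],
  phi_{k,j} = phi_{k-1,j} - phi_{kk} phi_{k-1,k-j},  j = 1..k-1.
Step k = 1:
  phi_11 = rho(1) = 0.2149.
Step k = 2:
  phi_22 = [rho(2) - phi_11 rho(1)] / [1 - phi_11 rho(1)] = [-0.371 - (0.2149)(0.2149)] / [1 - (0.2149)(0.2149)]
         = -0.41718201 / 0.95381799 = -0.437381.
  Update: phi_21 = phi_11 - phi_22 phi_11 = 0.2149 - (-0.437381)(0.2149) = 0.308893.
Step k = 3:
  phi_33 = [rho(3) - phi_21 rho(2) - phi_22 rho(1)] / [1 - phi_21 rho(1) - phi_22 rho(2)]
    numerator   = -0.5241 - (0.308893)(-0.371) - (-0.437381)(0.2149) = -0.31550741
    denominator = 1 - (0.308893)(0.2149) - (-0.437381)(-0.371) = 0.77135044
  phi_33 = -0.31550741 / 0.77135044 = -0.409.
Therefore phi_{33} = -0.4090.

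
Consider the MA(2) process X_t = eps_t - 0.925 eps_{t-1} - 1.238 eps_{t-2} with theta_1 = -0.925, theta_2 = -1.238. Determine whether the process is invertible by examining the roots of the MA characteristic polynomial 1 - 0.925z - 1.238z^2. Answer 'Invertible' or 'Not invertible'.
\text{Not invertible}

The MA(q) characteristic polynomial is P(z) = 1 - 0.925z - 1.238z^2.
Invertibility requires all roots to lie outside the unit circle, i.e. |z| > 1 for every root.
Set 1 + (-0.925) z + (-1.238) z^2 = 0, i.e. a z^2 + b z + c = 0 with a = -1.238, b = -0.925, c = 1.
Discriminant D = b^2 - 4ac = (-0.925)^2 - 4*(-1.238)*1 = 0.855625 - (-4.952) = 5.807625.
D >= 0, so the roots are real: z = (-b +/- sqrt(D)) / (2a) = (0.925 +/- 2.409901) / (-2.476).
  z_1 = (0.925 + 2.409901) / (-2.476) = -1.3469,   |z_1| = 1.3469.
  z_2 = (0.925 - 2.409901) / (-2.476) = 0.5997,   |z_2| = 0.5997.
Moduli of all roots: 1.3469, 0.5997.
All moduli strictly greater than 1? No.
Verdict: Not invertible.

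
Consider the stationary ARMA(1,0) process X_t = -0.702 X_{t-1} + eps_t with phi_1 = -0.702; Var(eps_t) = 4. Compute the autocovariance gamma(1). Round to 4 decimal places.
\gamma(1) = -5.5363

Multiply the model equation by X_{t-k} and take expectations. With theta_0 = psi_0 = 1 and psi_j the MA(infinity) weights, this gives
  gamma(k) - sum_i phi_i gamma(k-i) = c_k,
  c_k = sigma^2 * sum_{j=k..q} theta_j psi_{j-k}   (c_k = 0 for k > q),
using gamma(-m) = gamma(m).
Pure AR (q = 0): c_0 = sigma^2 = 4, c_k = 0 for k >= 1.
Equations for k = 0 and k = 1 (AR order 1):
  gamma(0) = phi_1 gamma(1) + c_0
  gamma(1) = phi_1 gamma(0) + c_1
Substituting the second into the first: gamma(0) (1 - phi_1^2) = c_0 + phi_1 c_1, so
  gamma(0) = c_0 / (1 - phi_1^2) = 4 / (1 - (-0.702)^2) = 4 / 0.507196 = 7.886498.
  gamma(1) = phi_1 gamma(0) = (-0.702)(7.886498) = -5.536321.
Therefore gamma(1) = -5.5363 (to 4 decimal places).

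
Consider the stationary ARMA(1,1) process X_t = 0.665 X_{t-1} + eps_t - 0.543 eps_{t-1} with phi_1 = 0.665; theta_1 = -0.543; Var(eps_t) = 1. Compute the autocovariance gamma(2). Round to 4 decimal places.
\gamma(2) = 0.0929

Multiply the model equation by X_{t-k} and take expectations. With theta_0 = psi_0 = 1 and psi_j the MA(infinity) weights, this gives
  gamma(k) - sum_i phi_i gamma(k-i) = c_k,
  c_k = sigma^2 * sum_{j=k..q} theta_j psi_{j-k}   (c_k = 0 for k > q),
using gamma(-m) = gamma(m).
psi-weights needed (psi_j = theta_j + sum_i phi_i psi_{j-i}):
  psi_1 = theta_1 + phi_1 = -0.543 + (0.665) = 0.122
Right-hand sides:
  c_0 = sigma^2 (1 + theta_1 psi_1) = 1 * (1 + (-0.543)(0.122)) = 1 * 0.933754 = 0.933754
  c_1 = sigma^2 theta_1 = 1 * (-0.543) = -0.543
  c_2 = 0
Equations for k = 0 and k = 1 (AR order 1):
  gamma(0) = phi_1 gamma(1) + c_0
  gamma(1) = phi_1 gamma(0) + c_1
Substituting the second into the first: gamma(0) (1 - phi_1^2) = c_0 + phi_1 c_1, so
  gamma(0) = (c_0 + phi_1 c_1) / (1 - phi_1^2) = (0.933754 + (0.665)(-0.543)) / (1 - (0.665)^2) = 0.572659 / 0.557775 = 1.026685.
  gamma(1) = phi_1 gamma(0) + c_1 = (0.665)(1.026685) + (-0.543) = 0.139745.
For k = 2 (> q): gamma(2) = phi_1 gamma(1) = (0.665)(0.139745) = 0.092931.
Therefore gamma(2) = 0.0929 (to 4 decimal places).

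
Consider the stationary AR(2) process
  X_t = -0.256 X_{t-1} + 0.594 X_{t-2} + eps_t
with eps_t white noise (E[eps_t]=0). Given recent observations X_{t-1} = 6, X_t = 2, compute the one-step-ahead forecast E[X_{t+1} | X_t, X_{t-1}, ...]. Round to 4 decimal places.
E[X_{t+1} \mid \mathcal F_t] = 3.0520

For an AR(p) model X_t = c + sum_i phi_i X_{t-i} + eps_t, the
one-step-ahead conditional mean is
  E[X_{t+1} | X_t, ...] = c + sum_i phi_i X_{t+1-i}.
Substitute known values:
  E[X_{t+1} | ...] = (-0.256) * (2) + (0.594) * (6)
                   = 3.0520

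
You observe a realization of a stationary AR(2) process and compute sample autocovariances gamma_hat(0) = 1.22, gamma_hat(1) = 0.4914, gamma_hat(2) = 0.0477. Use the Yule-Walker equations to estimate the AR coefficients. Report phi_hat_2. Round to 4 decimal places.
\hat\phi_{2} = -0.1470

The Yule-Walker equations for an AR(p) process read, in matrix form,
  Gamma_p phi = r_p,   with   (Gamma_p)_{ij} = gamma(|i - j|),
                       (r_p)_i = gamma(i),   i,j = 1..p.
Substitute the sample gammas (Toeplitz matrix and right-hand side of size 2):
  Gamma_p = [[1.22, 0.4914], [0.4914, 1.22]]
  r_p     = [0.4914, 0.0477]
Written out:
  1.22 phi_1 + 0.4914 phi_2 = 0.4914
  0.4914 phi_1 + 1.22 phi_2 = 0.0477
Solve by Cramer's rule:
  det = gamma(0)^2 - gamma(1)^2 = (1.22)^2 - (0.4914)^2 = 1.4884 - 0.24147396 = 1.24692604
  phi_hat_1 = [gamma(1) gamma(0) - gamma(1) gamma(2)] / det = [(0.4914)(1.22) - (0.4914)(0.0477)] / 1.24692604 = 0.57606822 / 1.24692604 = 0.462
  phi_hat_2 = [gamma(0) gamma(2) - gamma(1)^2] / det = [(1.22)(0.0477) - (0.4914)^2] / 1.24692604 = -0.18327996 / 1.24692604 = -0.147
So phi_hat = [0.4620, -0.1470].
Therefore phi_hat_2 = -0.1470.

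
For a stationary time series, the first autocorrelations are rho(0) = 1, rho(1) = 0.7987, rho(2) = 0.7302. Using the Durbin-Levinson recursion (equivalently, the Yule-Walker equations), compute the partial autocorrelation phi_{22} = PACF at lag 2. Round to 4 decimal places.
\phi_{22} = 0.2549

The PACF at lag k is phi_{kk}, the last component of the solution
to the Yule-Walker system G_k phi = r_k where
  (G_k)_{ij} = rho(|i - j|), (r_k)_i = rho(i), i,j = 1..k.
Equivalently, Durbin-Levinson gives phi_{kk} iteratively:
  phi_{11} = rho(1)
  phi_{kk} = [rho(k) - sum_{j=1..k-1} phi_{k-1,j} rho(k-j)]
            / [1 - sum_{j=1..k-1} phi_{k-1,j} rho(j)],
  phi_{k,j} = phi_{k-1,j} - phi_{kk} phi_{k-1,k-j},  j = 1..k-1.
Step k = 1:
  phi_11 = rho(1) = 0.7987.
Step k = 2:
  phi_22 = [rho(2) - phi_11 rho(1)] / [1 - phi_11 rho(1)] = [0.7302 - (0.7987)(0.7987)] / [1 - (0.7987)(0.7987)]
         = 0.09227831 / 0.36207831 = 0.2549.
Therefore phi_{22} = 0.2549.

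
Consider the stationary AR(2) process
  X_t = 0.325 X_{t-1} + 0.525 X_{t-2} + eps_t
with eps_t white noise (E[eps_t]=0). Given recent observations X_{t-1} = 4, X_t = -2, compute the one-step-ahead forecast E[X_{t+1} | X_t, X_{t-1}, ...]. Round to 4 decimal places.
E[X_{t+1} \mid \mathcal F_t] = 1.4500

For an AR(p) model X_t = c + sum_i phi_i X_{t-i} + eps_t, the
one-step-ahead conditional mean is
  E[X_{t+1} | X_t, ...] = c + sum_i phi_i X_{t+1-i}.
Substitute known values:
  E[X_{t+1} | ...] = (0.325) * (-2) + (0.525) * (4)
                   = 1.4500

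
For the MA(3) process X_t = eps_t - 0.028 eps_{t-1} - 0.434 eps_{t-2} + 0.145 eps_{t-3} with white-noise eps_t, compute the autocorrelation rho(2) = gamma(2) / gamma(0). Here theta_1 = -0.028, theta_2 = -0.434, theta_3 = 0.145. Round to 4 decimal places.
\rho(2) = -0.3620

For an MA(q) process with theta_0 = 1, the autocovariance is
  gamma(k) = sigma^2 * sum_{i=0..q-k} theta_i * theta_{i+k},
and rho(k) = gamma(k) / gamma(0). Sigma^2 cancels.
  numerator   = (1)*(-0.434) + (-0.028)*(0.145) = -0.43806.
  denominator = (1)^2 + (-0.028)^2 + (-0.434)^2 + (0.145)^2 = 1.210165.
  rho(2) = -0.43806 / 1.210165 = -0.3620.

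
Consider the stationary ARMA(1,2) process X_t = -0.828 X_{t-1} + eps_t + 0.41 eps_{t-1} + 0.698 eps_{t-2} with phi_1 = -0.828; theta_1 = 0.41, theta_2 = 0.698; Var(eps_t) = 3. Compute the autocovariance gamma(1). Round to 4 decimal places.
\gamma(1) = -11.1759

Multiply the model equation by X_{t-k} and take expectations. With theta_0 = psi_0 = 1 and psi_j the MA(infinity) weights, this gives
  gamma(k) - sum_i phi_i gamma(k-i) = c_k,
  c_k = sigma^2 * sum_{j=k..q} theta_j psi_{j-k}   (c_k = 0 for k > q),
using gamma(-m) = gamma(m).
psi-weights needed (psi_j = theta_j + sum_i phi_i psi_{j-i}):
  psi_1 = theta_1 + phi_1 = 0.41 + (-0.828) = -0.418
  psi_2 = theta_2 + phi_1 psi_1 = 0.698 + (-0.828)(-0.418) = 1.044104
Right-hand sides:
  c_0 = sigma^2 (1 + theta_1 psi_1 + theta_2 psi_2) = 3 * (1 + (0.41)(-0.418) + (0.698)(1.044104)) = 3 * 1.557405 = 4.672214
  c_1 = sigma^2 (theta_1 + theta_2 psi_1) = 3 * (0.41 + (0.698)(-0.418)) = 0.354708
  c_2 = sigma^2 theta_2 = 3 * (0.698) = 2.094
Equations for k = 0 and k = 1 (AR order 1):
  gamma(0) = phi_1 gamma(1) + c_0
  gamma(1) = phi_1 gamma(0) + c_1
Substituting the second into the first: gamma(0) (1 - phi_1^2) = c_0 + phi_1 c_1, so
  gamma(0) = (c_0 + phi_1 c_1) / (1 - phi_1^2) = (4.672214 + (-0.828)(0.354708)) / (1 - (-0.828)^2) = 4.378516 / 0.314416 = 13.925867.
  gamma(1) = phi_1 gamma(0) + c_1 = (-0.828)(13.925867) + (0.354708) = -11.17591.
Therefore gamma(1) = -11.1759 (to 4 decimal places).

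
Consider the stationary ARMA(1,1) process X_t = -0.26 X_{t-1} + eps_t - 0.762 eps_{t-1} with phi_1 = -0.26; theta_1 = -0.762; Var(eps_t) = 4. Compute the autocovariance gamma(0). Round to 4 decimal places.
\gamma(0) = 8.4808

Multiply the model equation by X_{t-k} and take expectations. With theta_0 = psi_0 = 1 and psi_j the MA(infinity) weights, this gives
  gamma(k) - sum_i phi_i gamma(k-i) = c_k,
  c_k = sigma^2 * sum_{j=k..q} theta_j psi_{j-k}   (c_k = 0 for k > q),
using gamma(-m) = gamma(m).
psi-weights needed (psi_j = theta_j + sum_i phi_i psi_{j-i}):
  psi_1 = theta_1 + phi_1 = -0.762 + (-0.26) = -1.022
Right-hand sides:
  c_0 = sigma^2 (1 + theta_1 psi_1) = 4 * (1 + (-0.762)(-1.022)) = 4 * 1.778764 = 7.115056
  c_1 = sigma^2 theta_1 = 4 * (-0.762) = -3.048
  c_2 = 0
Equations for k = 0 and k = 1 (AR order 1):
  gamma(0) = phi_1 gamma(1) + c_0
  gamma(1) = phi_1 gamma(0) + c_1
Substituting the second into the first: gamma(0) (1 - phi_1^2) = c_0 + phi_1 c_1, so
  gamma(0) = (c_0 + phi_1 c_1) / (1 - phi_1^2) = (7.115056 + (-0.26)(-3.048)) / (1 - (-0.26)^2) = 7.907536 / 0.9324 = 8.480841.
Therefore gamma(0) = 8.4808 (to 4 decimal places).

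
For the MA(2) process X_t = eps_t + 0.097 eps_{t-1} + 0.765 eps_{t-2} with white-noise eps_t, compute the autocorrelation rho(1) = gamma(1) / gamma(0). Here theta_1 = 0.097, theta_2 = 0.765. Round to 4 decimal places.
\rho(1) = 0.1074

For an MA(q) process with theta_0 = 1, the autocovariance is
  gamma(k) = sigma^2 * sum_{i=0..q-k} theta_i * theta_{i+k},
and rho(k) = gamma(k) / gamma(0). Sigma^2 cancels.
  numerator   = (1)*(0.097) + (0.097)*(0.765) = 0.171205.
  denominator = (1)^2 + (0.097)^2 + (0.765)^2 = 1.594634.
  rho(1) = 0.171205 / 1.594634 = 0.1074.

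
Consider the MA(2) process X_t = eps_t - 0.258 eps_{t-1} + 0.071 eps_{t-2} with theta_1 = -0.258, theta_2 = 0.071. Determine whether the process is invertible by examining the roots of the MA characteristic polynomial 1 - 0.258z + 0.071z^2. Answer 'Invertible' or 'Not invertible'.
\text{Invertible}

The MA(q) characteristic polynomial is P(z) = 1 - 0.258z + 0.071z^2.
Invertibility requires all roots to lie outside the unit circle, i.e. |z| > 1 for every root.
Set 1 + (-0.258) z + (0.071) z^2 = 0, i.e. a z^2 + b z + c = 0 with a = 0.071, b = -0.258, c = 1.
Discriminant D = b^2 - 4ac = (-0.258)^2 - 4*(0.071)*1 = 0.066564 - (0.284) = -0.217436.
D < 0, so the roots are the complex-conjugate pair z = (-b +/- i sqrt(-D)) / (2a) = 1.8169 +/- 3.2838i.
For a conjugate pair |z|^2 = z * conj(z) = (product of roots) = c/a = 1/(0.071) = 14.084507, so |z| = sqrt(14.084507) = 3.7529 for both roots.
Moduli of all roots: 3.7529, 3.7529.
All moduli strictly greater than 1? Yes.
Verdict: Invertible.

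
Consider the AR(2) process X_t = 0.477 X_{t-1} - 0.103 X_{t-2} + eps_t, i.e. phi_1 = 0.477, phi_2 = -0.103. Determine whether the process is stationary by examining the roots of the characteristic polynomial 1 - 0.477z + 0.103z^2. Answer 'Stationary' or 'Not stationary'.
\text{Stationary}

The AR(p) characteristic polynomial is P(z) = 1 - 0.477z + 0.103z^2.
Stationarity requires all roots to lie outside the unit circle, i.e. |z| > 1 for every root.
Set 1 + (-0.477) z + (0.103) z^2 = 0, i.e. a z^2 + b z + c = 0 with a = 0.103, b = -0.477, c = 1.
Discriminant D = b^2 - 4ac = (-0.477)^2 - 4*(0.103)*1 = 0.227529 - (0.412) = -0.184471.
D < 0, so the roots are the complex-conjugate pair z = (-b +/- i sqrt(-D)) / (2a) = 2.3155 +/- 2.085i.
For a conjugate pair |z|^2 = z * conj(z) = (product of roots) = c/a = 1/(0.103) = 9.708738, so |z| = sqrt(9.708738) = 3.1159 for both roots.
Moduli of all roots: 3.1159, 3.1159.
All moduli strictly greater than 1? Yes.
Verdict: Stationary.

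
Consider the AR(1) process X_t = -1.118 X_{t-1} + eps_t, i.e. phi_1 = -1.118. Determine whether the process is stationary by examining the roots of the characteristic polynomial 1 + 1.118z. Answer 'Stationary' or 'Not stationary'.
\text{Not stationary}

The AR(p) characteristic polynomial is P(z) = 1 + 1.118z.
Stationarity requires all roots to lie outside the unit circle, i.e. |z| > 1 for every root.
This is linear in z: 1 + (1.118) z = 0  =>  z = -1/(1.118) = -0.894454,  |z| = 0.894454.
Moduli of all roots: 0.8945.
All moduli strictly greater than 1? No.
Verdict: Not stationary.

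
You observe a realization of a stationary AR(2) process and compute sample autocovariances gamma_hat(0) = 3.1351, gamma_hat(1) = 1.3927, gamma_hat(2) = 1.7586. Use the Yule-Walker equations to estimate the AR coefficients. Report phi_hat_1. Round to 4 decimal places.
\hat\phi_{1} = 0.2430

The Yule-Walker equations for an AR(p) process read, in matrix form,
  Gamma_p phi = r_p,   with   (Gamma_p)_{ij} = gamma(|i - j|),
                       (r_p)_i = gamma(i),   i,j = 1..p.
Substitute the sample gammas (Toeplitz matrix and right-hand side of size 2):
  Gamma_p = [[3.1351, 1.3927], [1.3927, 3.1351]]
  r_p     = [1.3927, 1.7586]
Written out:
  3.1351 phi_1 + 1.3927 phi_2 = 1.3927
  1.3927 phi_1 + 3.1351 phi_2 = 1.7586
Solve by Cramer's rule:
  det = gamma(0)^2 - gamma(1)^2 = (3.1351)^2 - (1.3927)^2 = 9.82885201 - 1.93961329 = 7.88923872
  phi_hat_1 = [gamma(1) gamma(0) - gamma(1) gamma(2)] / det = [(1.3927)(3.1351) - (1.3927)(1.7586)] / 7.88923872 = 1.91705155 / 7.88923872 = 0.243
  phi_hat_2 = [gamma(0) gamma(2) - gamma(1)^2] / det = [(3.1351)(1.7586) - (1.3927)^2] / 7.88923872 = 3.57377357 / 7.88923872 = 0.453
So phi_hat = [0.2430, 0.4530].
Therefore phi_hat_1 = 0.2430.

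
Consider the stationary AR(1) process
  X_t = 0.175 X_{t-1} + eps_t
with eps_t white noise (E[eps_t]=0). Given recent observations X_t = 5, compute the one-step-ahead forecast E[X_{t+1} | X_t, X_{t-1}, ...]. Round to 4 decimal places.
E[X_{t+1} \mid \mathcal F_t] = 0.8750

For an AR(p) model X_t = c + sum_i phi_i X_{t-i} + eps_t, the
one-step-ahead conditional mean is
  E[X_{t+1} | X_t, ...] = c + sum_i phi_i X_{t+1-i}.
Substitute known values:
  E[X_{t+1} | ...] = (0.175) * (5)
                   = 0.8750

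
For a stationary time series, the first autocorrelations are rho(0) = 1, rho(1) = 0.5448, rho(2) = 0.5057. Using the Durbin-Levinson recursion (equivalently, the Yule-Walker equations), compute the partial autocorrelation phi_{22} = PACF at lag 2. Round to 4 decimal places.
\phi_{22} = 0.2971

The PACF at lag k is phi_{kk}, the last component of the solution
to the Yule-Walker system G_k phi = r_k where
  (G_k)_{ij} = rho(|i - j|), (r_k)_i = rho(i), i,j = 1..k.
Equivalently, Durbin-Levinson gives phi_{kk} iteratively:
  phi_{11} = rho(1)
  phi_{kk} = [rho(k) - sum_{j=1..k-1} phi_{k-1,j} rho(k-j)]
            / [1 - sum_{j=1..k-1} phi_{k-1,j} rho(j)],
  phi_{k,j} = phi_{k-1,j} - phi_{kk} phi_{k-1,k-j},  j = 1..k-1.
Step k = 1:
  phi_11 = rho(1) = 0.5448.
Step k = 2:
  phi_22 = [rho(2) - phi_11 rho(1)] / [1 - phi_11 rho(1)] = [0.5057 - (0.5448)(0.5448)] / [1 - (0.5448)(0.5448)]
         = 0.20889296 / 0.70319296 = 0.2971.
Therefore phi_{22} = 0.2971.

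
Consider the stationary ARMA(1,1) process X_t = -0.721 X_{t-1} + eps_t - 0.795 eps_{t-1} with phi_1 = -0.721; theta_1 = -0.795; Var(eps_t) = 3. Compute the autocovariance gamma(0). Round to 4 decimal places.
\gamma(0) = 17.3593

Multiply the model equation by X_{t-k} and take expectations. With theta_0 = psi_0 = 1 and psi_j the MA(infinity) weights, this gives
  gamma(k) - sum_i phi_i gamma(k-i) = c_k,
  c_k = sigma^2 * sum_{j=k..q} theta_j psi_{j-k}   (c_k = 0 for k > q),
using gamma(-m) = gamma(m).
psi-weights needed (psi_j = theta_j + sum_i phi_i psi_{j-i}):
  psi_1 = theta_1 + phi_1 = -0.795 + (-0.721) = -1.516
Right-hand sides:
  c_0 = sigma^2 (1 + theta_1 psi_1) = 3 * (1 + (-0.795)(-1.516)) = 3 * 2.20522 = 6.61566
  c_1 = sigma^2 theta_1 = 3 * (-0.795) = -2.385
  c_2 = 0
Equations for k = 0 and k = 1 (AR order 1):
  gamma(0) = phi_1 gamma(1) + c_0
  gamma(1) = phi_1 gamma(0) + c_1
Substituting the second into the first: gamma(0) (1 - phi_1^2) = c_0 + phi_1 c_1, so
  gamma(0) = (c_0 + phi_1 c_1) / (1 - phi_1^2) = (6.61566 + (-0.721)(-2.385)) / (1 - (-0.721)^2) = 8.335245 / 0.480159 = 17.359343.
Therefore gamma(0) = 17.3593 (to 4 decimal places).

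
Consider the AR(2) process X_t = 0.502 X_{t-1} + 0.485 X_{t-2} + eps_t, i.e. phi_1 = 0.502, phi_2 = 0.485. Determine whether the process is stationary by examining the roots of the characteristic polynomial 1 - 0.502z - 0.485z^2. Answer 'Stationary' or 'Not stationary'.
\text{Stationary}

The AR(p) characteristic polynomial is P(z) = 1 - 0.502z - 0.485z^2.
Stationarity requires all roots to lie outside the unit circle, i.e. |z| > 1 for every root.
Set 1 + (-0.502) z + (-0.485) z^2 = 0, i.e. a z^2 + b z + c = 0 with a = -0.485, b = -0.502, c = 1.
Discriminant D = b^2 - 4ac = (-0.502)^2 - 4*(-0.485)*1 = 0.252004 - (-1.94) = 2.192004.
D >= 0, so the roots are real: z = (-b +/- sqrt(D)) / (2a) = (0.502 +/- 1.480542) / (-0.97).
  z_1 = (0.502 + 1.480542) / (-0.97) = -2.0439,   |z_1| = 2.0439.
  z_2 = (0.502 - 1.480542) / (-0.97) = 1.0088,   |z_2| = 1.0088.
Moduli of all roots: 2.0439, 1.0088.
All moduli strictly greater than 1? Yes.
Verdict: Stationary.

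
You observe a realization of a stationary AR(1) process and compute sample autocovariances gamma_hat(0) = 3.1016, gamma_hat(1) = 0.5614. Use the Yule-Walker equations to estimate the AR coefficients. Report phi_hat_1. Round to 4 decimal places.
\hat\phi_{1} = 0.1810

The Yule-Walker equations for an AR(p) process read, in matrix form,
  Gamma_p phi = r_p,   with   (Gamma_p)_{ij} = gamma(|i - j|),
                       (r_p)_i = gamma(i),   i,j = 1..p.
Substitute the sample gammas (Toeplitz matrix and right-hand side of size 1):
  Gamma_p = [[3.1016]]
  r_p     = [0.5614]
With p = 1 this is the single equation gamma(0) phi_1 = gamma(1):
  phi_hat_1 = gamma(1) / gamma(0) = 0.5614 / 3.1016 = 0.1810.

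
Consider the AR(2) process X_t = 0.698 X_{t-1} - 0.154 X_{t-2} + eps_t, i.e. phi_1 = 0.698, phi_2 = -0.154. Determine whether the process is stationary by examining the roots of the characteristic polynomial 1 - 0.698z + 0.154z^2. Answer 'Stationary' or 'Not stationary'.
\text{Stationary}

The AR(p) characteristic polynomial is P(z) = 1 - 0.698z + 0.154z^2.
Stationarity requires all roots to lie outside the unit circle, i.e. |z| > 1 for every root.
Set 1 + (-0.698) z + (0.154) z^2 = 0, i.e. a z^2 + b z + c = 0 with a = 0.154, b = -0.698, c = 1.
Discriminant D = b^2 - 4ac = (-0.698)^2 - 4*(0.154)*1 = 0.487204 - (0.616) = -0.128796.
D < 0, so the roots are the complex-conjugate pair z = (-b +/- i sqrt(-D)) / (2a) = 2.2662 +/- 1.1652i.
For a conjugate pair |z|^2 = z * conj(z) = (product of roots) = c/a = 1/(0.154) = 6.493506, so |z| = sqrt(6.493506) = 2.5482 for both roots.
Moduli of all roots: 2.5482, 2.5482.
All moduli strictly greater than 1? Yes.
Verdict: Stationary.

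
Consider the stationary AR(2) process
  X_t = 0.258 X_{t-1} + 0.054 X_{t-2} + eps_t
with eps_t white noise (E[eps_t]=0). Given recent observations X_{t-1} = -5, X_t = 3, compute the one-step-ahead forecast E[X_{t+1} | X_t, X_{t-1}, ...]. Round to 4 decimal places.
E[X_{t+1} \mid \mathcal F_t] = 0.5040

For an AR(p) model X_t = c + sum_i phi_i X_{t-i} + eps_t, the
one-step-ahead conditional mean is
  E[X_{t+1} | X_t, ...] = c + sum_i phi_i X_{t+1-i}.
Substitute known values:
  E[X_{t+1} | ...] = (0.258) * (3) + (0.054) * (-5)
                   = 0.5040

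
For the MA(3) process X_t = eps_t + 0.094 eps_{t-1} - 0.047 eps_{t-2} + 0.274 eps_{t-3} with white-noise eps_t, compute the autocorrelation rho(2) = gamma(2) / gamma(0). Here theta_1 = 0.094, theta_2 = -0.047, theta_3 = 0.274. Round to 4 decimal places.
\rho(2) = -0.0196

For an MA(q) process with theta_0 = 1, the autocovariance is
  gamma(k) = sigma^2 * sum_{i=0..q-k} theta_i * theta_{i+k},
and rho(k) = gamma(k) / gamma(0). Sigma^2 cancels.
  numerator   = (1)*(-0.047) + (0.094)*(0.274) = -0.021244.
  denominator = (1)^2 + (0.094)^2 + (-0.047)^2 + (0.274)^2 = 1.086121.
  rho(2) = -0.021244 / 1.086121 = -0.0196.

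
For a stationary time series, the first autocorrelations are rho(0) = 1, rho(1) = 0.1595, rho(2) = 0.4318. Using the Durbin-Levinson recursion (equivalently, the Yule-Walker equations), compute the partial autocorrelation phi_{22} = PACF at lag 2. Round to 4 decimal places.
\phi_{22} = 0.4170

The PACF at lag k is phi_{kk}, the last component of the solution
to the Yule-Walker system G_k phi = r_k where
  (G_k)_{ij} = rho(|i - j|), (r_k)_i = rho(i), i,j = 1..k.
Equivalently, Durbin-Levinson gives phi_{kk} iteratively:
  phi_{11} = rho(1)
  phi_{kk} = [rho(k) - sum_{j=1..k-1} phi_{k-1,j} rho(k-j)]
            / [1 - sum_{j=1..k-1} phi_{k-1,j} rho(j)],
  phi_{k,j} = phi_{k-1,j} - phi_{kk} phi_{k-1,k-j},  j = 1..k-1.
Step k = 1:
  phi_11 = rho(1) = 0.1595.
Step k = 2:
  phi_22 = [rho(2) - phi_11 rho(1)] / [1 - phi_11 rho(1)] = [0.4318 - (0.1595)(0.1595)] / [1 - (0.1595)(0.1595)]
         = 0.40635975 / 0.97455975 = 0.417.
Therefore phi_{22} = 0.4170.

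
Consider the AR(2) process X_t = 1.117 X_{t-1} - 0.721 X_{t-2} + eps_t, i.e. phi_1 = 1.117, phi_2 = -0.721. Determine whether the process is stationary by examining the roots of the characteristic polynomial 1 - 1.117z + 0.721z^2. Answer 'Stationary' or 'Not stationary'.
\text{Stationary}

The AR(p) characteristic polynomial is P(z) = 1 - 1.117z + 0.721z^2.
Stationarity requires all roots to lie outside the unit circle, i.e. |z| > 1 for every root.
Set 1 + (-1.117) z + (0.721) z^2 = 0, i.e. a z^2 + b z + c = 0 with a = 0.721, b = -1.117, c = 1.
Discriminant D = b^2 - 4ac = (-1.117)^2 - 4*(0.721)*1 = 1.247689 - (2.884) = -1.636311.
D < 0, so the roots are the complex-conjugate pair z = (-b +/- i sqrt(-D)) / (2a) = 0.7746 +/- 0.8871i.
For a conjugate pair |z|^2 = z * conj(z) = (product of roots) = c/a = 1/(0.721) = 1.386963, so |z| = sqrt(1.386963) = 1.1777 for both roots.
Moduli of all roots: 1.1777, 1.1777.
All moduli strictly greater than 1? Yes.
Verdict: Stationary.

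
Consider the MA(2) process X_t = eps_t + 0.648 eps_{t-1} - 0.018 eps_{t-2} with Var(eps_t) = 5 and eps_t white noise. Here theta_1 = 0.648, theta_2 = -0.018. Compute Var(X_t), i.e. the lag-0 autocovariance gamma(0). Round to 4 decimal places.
\gamma(0) = 7.1011

For an MA(q) process X_t = eps_t + sum_i theta_i eps_{t-i} with
Var(eps_t) = sigma^2, the variance is
  gamma(0) = sigma^2 * (1 + sum_i theta_i^2).
  sum_i theta_i^2 = (0.648)^2 + (-0.018)^2 = 0.419904 + 0.000324 = 0.420228.
  gamma(0) = 5 * (1 + 0.420228) = 5 * 1.420228 = 7.10114, which rounds to 7.1011.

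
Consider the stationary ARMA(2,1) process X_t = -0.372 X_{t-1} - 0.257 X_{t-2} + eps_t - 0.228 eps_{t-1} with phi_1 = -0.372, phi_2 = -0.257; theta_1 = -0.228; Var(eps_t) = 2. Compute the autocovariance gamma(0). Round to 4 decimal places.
\gamma(0) = 2.7857

Multiply the model equation by X_{t-k} and take expectations. With theta_0 = psi_0 = 1 and psi_j the MA(infinity) weights, this gives
  gamma(k) - sum_i phi_i gamma(k-i) = c_k,
  c_k = sigma^2 * sum_{j=k..q} theta_j psi_{j-k}   (c_k = 0 for k > q),
using gamma(-m) = gamma(m).
psi-weights needed (psi_j = theta_j + sum_i phi_i psi_{j-i}):
  psi_1 = theta_1 + phi_1 = -0.228 + (-0.372) = -0.6
Right-hand sides:
  c_0 = sigma^2 (1 + theta_1 psi_1) = 2 * (1 + (-0.228)(-0.6)) = 2 * 1.1368 = 2.2736
  c_1 = sigma^2 theta_1 = 2 * (-0.228) = -0.456
  c_2 = 0
Equations for k = 0, 1, 2 (AR order 2, c_2 = 0):
  (E0) gamma(0) = phi_1 gamma(1) + phi_2 gamma(2) + c_0
  (E1) gamma(1) = phi_1 gamma(0) + phi_2 gamma(1) + c_1
  (E2) gamma(2) = phi_1 gamma(1) + phi_2 gamma(0)
From (E1): gamma(1) = A gamma(0) + B with
  A = phi_1 / (1 - phi_2) = -0.372 / 1.257 = -0.295943,   B = c_1 / (1 - phi_2) = -0.456 / 1.257 = -0.362768.
Insert (E2) into (E0): gamma(0) (1 - phi_2^2) = phi_1 (1 + phi_2) gamma(1) + c_0.
  phi_1 (1 + phi_2) = (-0.372)(0.743) = -0.276396,   1 - phi_2^2 = 0.933951.
Replace gamma(1) by A gamma(0) + B and collect gamma(0):
  gamma(0) [0.933951 - (-0.276396)(-0.295943)] = (-0.276396)(-0.362768) + 2.2736
  gamma(0) * 0.852154 = 2.373868
  gamma(0) = 2.373868 / 0.852154 = 2.785727.
Therefore gamma(0) = 2.7857 (to 4 decimal places).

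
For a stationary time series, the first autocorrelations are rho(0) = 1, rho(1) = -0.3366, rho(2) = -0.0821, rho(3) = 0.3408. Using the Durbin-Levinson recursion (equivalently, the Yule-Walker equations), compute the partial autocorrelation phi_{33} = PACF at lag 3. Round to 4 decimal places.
\phi_{33} = 0.2761

The PACF at lag k is phi_{kk}, the last component of the solution
to the Yule-Walker system G_k phi = r_k where
  (G_k)_{ij} = rho(|i - j|), (r_k)_i = rho(i), i,j = 1..k.
Equivalently, Durbin-Levinson gives phi_{kk} iteratively:
  phi_{11} = rho(1)
  phi_{kk} = [rho(k) - sum_{j=1..k-1} phi_{k-1,j} rho(k-j)]
            / [1 - sum_{j=1..k-1} phi_{k-1,j} rho(j)],
  phi_{k,j} = phi_{k-1,j} - phi_{kk} phi_{k-1,k-j},  j = 1..k-1.
Step k = 1:
  phi_11 = rho(1) = -0.3366.
Step k = 2:
  phi_22 = [rho(2) - phi_11 rho(1)] / [1 - phi_11 rho(1)] = [-0.0821 - (-0.3366)(-0.3366)] / [1 - (-0.3366)(-0.3366)]
         = -0.19539956 / 0.88670044 = -0.220367.
  Update: phi_21 = phi_11 - phi_22 phi_11 = -0.3366 - (-0.220367)(-0.3366) = -0.410776.
Step k = 3:
  phi_33 = [rho(3) - phi_21 rho(2) - phi_22 rho(1)] / [1 - phi_21 rho(1) - phi_22 rho(2)]
    numerator   = 0.3408 - (-0.410776)(-0.0821) - (-0.220367)(-0.3366) = 0.23289978
    denominator = 1 - (-0.410776)(-0.3366) - (-0.220367)(-0.0821) = 0.84364082
  phi_33 = 0.23289978 / 0.84364082 = 0.2761.
Therefore phi_{33} = 0.2761.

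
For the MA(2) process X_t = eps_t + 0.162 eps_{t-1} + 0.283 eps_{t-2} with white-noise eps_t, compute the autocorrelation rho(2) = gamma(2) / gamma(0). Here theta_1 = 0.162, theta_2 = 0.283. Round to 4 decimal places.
\rho(2) = 0.2558

For an MA(q) process with theta_0 = 1, the autocovariance is
  gamma(k) = sigma^2 * sum_{i=0..q-k} theta_i * theta_{i+k},
and rho(k) = gamma(k) / gamma(0). Sigma^2 cancels.
  numerator   = (1)*(0.283) = 0.283.
  denominator = (1)^2 + (0.162)^2 + (0.283)^2 = 1.106333.
  rho(2) = 0.283 / 1.106333 = 0.2558.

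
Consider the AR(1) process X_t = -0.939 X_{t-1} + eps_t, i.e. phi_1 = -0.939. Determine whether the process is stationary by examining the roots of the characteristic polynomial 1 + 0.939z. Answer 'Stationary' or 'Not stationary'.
\text{Stationary}

The AR(p) characteristic polynomial is P(z) = 1 + 0.939z.
Stationarity requires all roots to lie outside the unit circle, i.e. |z| > 1 for every root.
This is linear in z: 1 + (0.939) z = 0  =>  z = -1/(0.939) = -1.064963,  |z| = 1.064963.
Moduli of all roots: 1.0650.
All moduli strictly greater than 1? Yes.
Verdict: Stationary.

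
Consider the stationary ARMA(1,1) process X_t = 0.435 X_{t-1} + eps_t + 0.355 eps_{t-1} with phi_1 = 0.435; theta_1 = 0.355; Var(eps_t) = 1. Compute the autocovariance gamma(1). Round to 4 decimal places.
\gamma(1) = 1.1248

Multiply the model equation by X_{t-k} and take expectations. With theta_0 = psi_0 = 1 and psi_j the MA(infinity) weights, this gives
  gamma(k) - sum_i phi_i gamma(k-i) = c_k,
  c_k = sigma^2 * sum_{j=k..q} theta_j psi_{j-k}   (c_k = 0 for k > q),
using gamma(-m) = gamma(m).
psi-weights needed (psi_j = theta_j + sum_i phi_i psi_{j-i}):
  psi_1 = theta_1 + phi_1 = 0.355 + (0.435) = 0.79
Right-hand sides:
  c_0 = sigma^2 (1 + theta_1 psi_1) = 1 * (1 + (0.355)(0.79)) = 1 * 1.28045 = 1.28045
  c_1 = sigma^2 theta_1 = 1 * (0.355) = 0.355
  c_2 = 0
Equations for k = 0 and k = 1 (AR order 1):
  gamma(0) = phi_1 gamma(1) + c_0
  gamma(1) = phi_1 gamma(0) + c_1
Substituting the second into the first: gamma(0) (1 - phi_1^2) = c_0 + phi_1 c_1, so
  gamma(0) = (c_0 + phi_1 c_1) / (1 - phi_1^2) = (1.28045 + (0.435)(0.355)) / (1 - (0.435)^2) = 1.434875 / 0.810775 = 1.769757.
  gamma(1) = phi_1 gamma(0) + c_1 = (0.435)(1.769757) + (0.355) = 1.124844.
Therefore gamma(1) = 1.1248 (to 4 decimal places).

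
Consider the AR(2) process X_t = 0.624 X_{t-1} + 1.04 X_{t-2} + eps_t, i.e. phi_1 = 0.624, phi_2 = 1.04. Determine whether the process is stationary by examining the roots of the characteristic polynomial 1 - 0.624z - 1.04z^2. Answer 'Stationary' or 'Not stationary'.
\text{Not stationary}

The AR(p) characteristic polynomial is P(z) = 1 - 0.624z - 1.04z^2.
Stationarity requires all roots to lie outside the unit circle, i.e. |z| > 1 for every root.
Set 1 + (-0.624) z + (-1.04) z^2 = 0, i.e. a z^2 + b z + c = 0 with a = -1.04, b = -0.624, c = 1.
Discriminant D = b^2 - 4ac = (-0.624)^2 - 4*(-1.04)*1 = 0.389376 - (-4.16) = 4.549376.
D >= 0, so the roots are real: z = (-b +/- sqrt(D)) / (2a) = (0.624 +/- 2.132927) / (-2.08).
  z_1 = (0.624 + 2.132927) / (-2.08) = -1.3254,   |z_1| = 1.3254.
  z_2 = (0.624 - 2.132927) / (-2.08) = 0.7254,   |z_2| = 0.7254.
Moduli of all roots: 1.3254, 0.7254.
All moduli strictly greater than 1? No.
Verdict: Not stationary.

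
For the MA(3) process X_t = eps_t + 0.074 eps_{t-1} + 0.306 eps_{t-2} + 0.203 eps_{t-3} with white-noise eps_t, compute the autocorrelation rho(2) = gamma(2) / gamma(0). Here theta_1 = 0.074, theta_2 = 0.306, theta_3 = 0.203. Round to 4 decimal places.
\rho(2) = 0.2815

For an MA(q) process with theta_0 = 1, the autocovariance is
  gamma(k) = sigma^2 * sum_{i=0..q-k} theta_i * theta_{i+k},
and rho(k) = gamma(k) / gamma(0). Sigma^2 cancels.
  numerator   = (1)*(0.306) + (0.074)*(0.203) = 0.321022.
  denominator = (1)^2 + (0.074)^2 + (0.306)^2 + (0.203)^2 = 1.140321.
  rho(2) = 0.321022 / 1.140321 = 0.2815.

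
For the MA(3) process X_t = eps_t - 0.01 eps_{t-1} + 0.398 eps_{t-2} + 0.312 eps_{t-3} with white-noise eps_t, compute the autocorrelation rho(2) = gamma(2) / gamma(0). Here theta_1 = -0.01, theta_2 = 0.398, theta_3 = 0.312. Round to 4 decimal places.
\rho(2) = 0.3144

For an MA(q) process with theta_0 = 1, the autocovariance is
  gamma(k) = sigma^2 * sum_{i=0..q-k} theta_i * theta_{i+k},
and rho(k) = gamma(k) / gamma(0). Sigma^2 cancels.
  numerator   = (1)*(0.398) + (-0.01)*(0.312) = 0.39488.
  denominator = (1)^2 + (-0.01)^2 + (0.398)^2 + (0.312)^2 = 1.255848.
  rho(2) = 0.39488 / 1.255848 = 0.3144.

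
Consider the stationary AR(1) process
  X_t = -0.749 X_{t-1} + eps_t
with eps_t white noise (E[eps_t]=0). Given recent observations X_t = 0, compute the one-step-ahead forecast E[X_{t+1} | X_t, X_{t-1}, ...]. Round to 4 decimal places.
E[X_{t+1} \mid \mathcal F_t] = 0.0000

For an AR(p) model X_t = c + sum_i phi_i X_{t-i} + eps_t, the
one-step-ahead conditional mean is
  E[X_{t+1} | X_t, ...] = c + sum_i phi_i X_{t+1-i}.
Substitute known values:
  E[X_{t+1} | ...] = (-0.749) * (0)
                   = 0.0000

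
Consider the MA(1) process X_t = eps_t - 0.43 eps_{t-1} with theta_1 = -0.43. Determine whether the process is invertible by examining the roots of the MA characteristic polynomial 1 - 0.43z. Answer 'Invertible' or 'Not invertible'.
\text{Invertible}

The MA(q) characteristic polynomial is P(z) = 1 - 0.43z.
Invertibility requires all roots to lie outside the unit circle, i.e. |z| > 1 for every root.
This is linear in z: 1 + (-0.43) z = 0  =>  z = -1/(-0.43) = 2.325581,  |z| = 2.325581.
Moduli of all roots: 2.3256.
All moduli strictly greater than 1? Yes.
Verdict: Invertible.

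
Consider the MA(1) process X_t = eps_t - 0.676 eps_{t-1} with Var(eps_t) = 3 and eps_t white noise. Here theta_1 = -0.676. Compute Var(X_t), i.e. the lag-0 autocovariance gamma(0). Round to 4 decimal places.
\gamma(0) = 4.3709

For an MA(q) process X_t = eps_t + sum_i theta_i eps_{t-i} with
Var(eps_t) = sigma^2, the variance is
  gamma(0) = sigma^2 * (1 + sum_i theta_i^2).
  sum_i theta_i^2 = (-0.676)^2 = 0.456976.
  gamma(0) = 3 * (1 + 0.456976) = 3 * 1.456976 = 4.370928, which rounds to 4.3709.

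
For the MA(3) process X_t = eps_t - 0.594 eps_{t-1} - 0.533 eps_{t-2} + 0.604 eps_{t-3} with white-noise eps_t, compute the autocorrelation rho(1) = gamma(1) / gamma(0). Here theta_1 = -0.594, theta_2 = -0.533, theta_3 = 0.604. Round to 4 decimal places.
\rho(1) = -0.2994

For an MA(q) process with theta_0 = 1, the autocovariance is
  gamma(k) = sigma^2 * sum_{i=0..q-k} theta_i * theta_{i+k},
and rho(k) = gamma(k) / gamma(0). Sigma^2 cancels.
  numerator   = (1)*(-0.594) + (-0.594)*(-0.533) + (-0.533)*(0.604) = -0.59933.
  denominator = (1)^2 + (-0.594)^2 + (-0.533)^2 + (0.604)^2 = 2.001741.
  rho(1) = -0.59933 / 2.001741 = -0.2994.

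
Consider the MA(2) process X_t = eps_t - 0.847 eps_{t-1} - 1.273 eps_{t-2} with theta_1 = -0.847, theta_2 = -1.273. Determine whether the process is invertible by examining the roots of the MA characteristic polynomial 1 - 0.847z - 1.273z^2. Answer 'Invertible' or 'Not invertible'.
\text{Not invertible}

The MA(q) characteristic polynomial is P(z) = 1 - 0.847z - 1.273z^2.
Invertibility requires all roots to lie outside the unit circle, i.e. |z| > 1 for every root.
Set 1 + (-0.847) z + (-1.273) z^2 = 0, i.e. a z^2 + b z + c = 0 with a = -1.273, b = -0.847, c = 1.
Discriminant D = b^2 - 4ac = (-0.847)^2 - 4*(-1.273)*1 = 0.717409 - (-5.092) = 5.809409.
D >= 0, so the roots are real: z = (-b +/- sqrt(D)) / (2a) = (0.847 +/- 2.410272) / (-2.546).
  z_1 = (0.847 + 2.410272) / (-2.546) = -1.2794,   |z_1| = 1.2794.
  z_2 = (0.847 - 2.410272) / (-2.546) = 0.614,   |z_2| = 0.614.
Moduli of all roots: 1.2794, 0.6140.
All moduli strictly greater than 1? No.
Verdict: Not invertible.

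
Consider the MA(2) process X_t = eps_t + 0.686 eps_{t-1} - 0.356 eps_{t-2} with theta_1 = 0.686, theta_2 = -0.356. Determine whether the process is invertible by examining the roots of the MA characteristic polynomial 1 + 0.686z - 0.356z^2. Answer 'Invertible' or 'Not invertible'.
\text{Not invertible}

The MA(q) characteristic polynomial is P(z) = 1 + 0.686z - 0.356z^2.
Invertibility requires all roots to lie outside the unit circle, i.e. |z| > 1 for every root.
Set 1 + (0.686) z + (-0.356) z^2 = 0, i.e. a z^2 + b z + c = 0 with a = -0.356, b = 0.686, c = 1.
Discriminant D = b^2 - 4ac = (0.686)^2 - 4*(-0.356)*1 = 0.470596 - (-1.424) = 1.894596.
D >= 0, so the roots are real: z = (-b +/- sqrt(D)) / (2a) = (-0.686 +/- 1.376443) / (-0.712).
  z_1 = (-0.686 + 1.376443) / (-0.712) = -0.9697,   |z_1| = 0.9697.
  z_2 = (-0.686 - 1.376443) / (-0.712) = 2.8967,   |z_2| = 2.8967.
Moduli of all roots: 0.9697, 2.8967.
All moduli strictly greater than 1? No.
Verdict: Not invertible.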